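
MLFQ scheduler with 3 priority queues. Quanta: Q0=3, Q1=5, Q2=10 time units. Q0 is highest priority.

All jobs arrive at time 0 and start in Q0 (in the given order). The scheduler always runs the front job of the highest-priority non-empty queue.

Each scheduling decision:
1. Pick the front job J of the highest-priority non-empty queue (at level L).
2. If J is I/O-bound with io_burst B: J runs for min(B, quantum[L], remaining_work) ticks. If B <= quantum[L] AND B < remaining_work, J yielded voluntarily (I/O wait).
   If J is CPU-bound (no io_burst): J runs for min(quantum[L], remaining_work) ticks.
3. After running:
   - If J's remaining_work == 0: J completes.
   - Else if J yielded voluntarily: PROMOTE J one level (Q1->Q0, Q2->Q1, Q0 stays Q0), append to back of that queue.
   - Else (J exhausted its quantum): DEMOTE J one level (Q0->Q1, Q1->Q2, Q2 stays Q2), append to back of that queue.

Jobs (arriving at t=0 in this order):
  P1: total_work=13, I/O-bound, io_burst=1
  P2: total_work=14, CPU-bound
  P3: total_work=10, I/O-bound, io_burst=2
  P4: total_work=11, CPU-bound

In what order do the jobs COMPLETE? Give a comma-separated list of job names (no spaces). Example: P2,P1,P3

Answer: P3,P1,P2,P4

Derivation:
t=0-1: P1@Q0 runs 1, rem=12, I/O yield, promote→Q0. Q0=[P2,P3,P4,P1] Q1=[] Q2=[]
t=1-4: P2@Q0 runs 3, rem=11, quantum used, demote→Q1. Q0=[P3,P4,P1] Q1=[P2] Q2=[]
t=4-6: P3@Q0 runs 2, rem=8, I/O yield, promote→Q0. Q0=[P4,P1,P3] Q1=[P2] Q2=[]
t=6-9: P4@Q0 runs 3, rem=8, quantum used, demote→Q1. Q0=[P1,P3] Q1=[P2,P4] Q2=[]
t=9-10: P1@Q0 runs 1, rem=11, I/O yield, promote→Q0. Q0=[P3,P1] Q1=[P2,P4] Q2=[]
t=10-12: P3@Q0 runs 2, rem=6, I/O yield, promote→Q0. Q0=[P1,P3] Q1=[P2,P4] Q2=[]
t=12-13: P1@Q0 runs 1, rem=10, I/O yield, promote→Q0. Q0=[P3,P1] Q1=[P2,P4] Q2=[]
t=13-15: P3@Q0 runs 2, rem=4, I/O yield, promote→Q0. Q0=[P1,P3] Q1=[P2,P4] Q2=[]
t=15-16: P1@Q0 runs 1, rem=9, I/O yield, promote→Q0. Q0=[P3,P1] Q1=[P2,P4] Q2=[]
t=16-18: P3@Q0 runs 2, rem=2, I/O yield, promote→Q0. Q0=[P1,P3] Q1=[P2,P4] Q2=[]
t=18-19: P1@Q0 runs 1, rem=8, I/O yield, promote→Q0. Q0=[P3,P1] Q1=[P2,P4] Q2=[]
t=19-21: P3@Q0 runs 2, rem=0, completes. Q0=[P1] Q1=[P2,P4] Q2=[]
t=21-22: P1@Q0 runs 1, rem=7, I/O yield, promote→Q0. Q0=[P1] Q1=[P2,P4] Q2=[]
t=22-23: P1@Q0 runs 1, rem=6, I/O yield, promote→Q0. Q0=[P1] Q1=[P2,P4] Q2=[]
t=23-24: P1@Q0 runs 1, rem=5, I/O yield, promote→Q0. Q0=[P1] Q1=[P2,P4] Q2=[]
t=24-25: P1@Q0 runs 1, rem=4, I/O yield, promote→Q0. Q0=[P1] Q1=[P2,P4] Q2=[]
t=25-26: P1@Q0 runs 1, rem=3, I/O yield, promote→Q0. Q0=[P1] Q1=[P2,P4] Q2=[]
t=26-27: P1@Q0 runs 1, rem=2, I/O yield, promote→Q0. Q0=[P1] Q1=[P2,P4] Q2=[]
t=27-28: P1@Q0 runs 1, rem=1, I/O yield, promote→Q0. Q0=[P1] Q1=[P2,P4] Q2=[]
t=28-29: P1@Q0 runs 1, rem=0, completes. Q0=[] Q1=[P2,P4] Q2=[]
t=29-34: P2@Q1 runs 5, rem=6, quantum used, demote→Q2. Q0=[] Q1=[P4] Q2=[P2]
t=34-39: P4@Q1 runs 5, rem=3, quantum used, demote→Q2. Q0=[] Q1=[] Q2=[P2,P4]
t=39-45: P2@Q2 runs 6, rem=0, completes. Q0=[] Q1=[] Q2=[P4]
t=45-48: P4@Q2 runs 3, rem=0, completes. Q0=[] Q1=[] Q2=[]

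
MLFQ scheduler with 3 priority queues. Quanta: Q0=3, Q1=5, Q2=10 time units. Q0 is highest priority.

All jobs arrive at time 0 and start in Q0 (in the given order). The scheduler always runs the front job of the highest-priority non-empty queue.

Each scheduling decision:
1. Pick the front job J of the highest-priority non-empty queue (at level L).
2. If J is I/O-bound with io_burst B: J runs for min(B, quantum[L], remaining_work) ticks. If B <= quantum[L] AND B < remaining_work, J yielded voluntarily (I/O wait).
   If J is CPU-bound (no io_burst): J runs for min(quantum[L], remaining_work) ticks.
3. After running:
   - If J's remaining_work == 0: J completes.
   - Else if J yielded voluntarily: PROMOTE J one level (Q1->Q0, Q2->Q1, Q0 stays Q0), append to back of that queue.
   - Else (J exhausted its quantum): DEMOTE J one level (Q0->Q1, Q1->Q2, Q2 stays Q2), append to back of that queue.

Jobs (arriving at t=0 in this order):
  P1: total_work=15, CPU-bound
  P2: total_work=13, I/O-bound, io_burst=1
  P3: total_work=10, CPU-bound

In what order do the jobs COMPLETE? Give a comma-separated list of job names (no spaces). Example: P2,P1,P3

t=0-3: P1@Q0 runs 3, rem=12, quantum used, demote→Q1. Q0=[P2,P3] Q1=[P1] Q2=[]
t=3-4: P2@Q0 runs 1, rem=12, I/O yield, promote→Q0. Q0=[P3,P2] Q1=[P1] Q2=[]
t=4-7: P3@Q0 runs 3, rem=7, quantum used, demote→Q1. Q0=[P2] Q1=[P1,P3] Q2=[]
t=7-8: P2@Q0 runs 1, rem=11, I/O yield, promote→Q0. Q0=[P2] Q1=[P1,P3] Q2=[]
t=8-9: P2@Q0 runs 1, rem=10, I/O yield, promote→Q0. Q0=[P2] Q1=[P1,P3] Q2=[]
t=9-10: P2@Q0 runs 1, rem=9, I/O yield, promote→Q0. Q0=[P2] Q1=[P1,P3] Q2=[]
t=10-11: P2@Q0 runs 1, rem=8, I/O yield, promote→Q0. Q0=[P2] Q1=[P1,P3] Q2=[]
t=11-12: P2@Q0 runs 1, rem=7, I/O yield, promote→Q0. Q0=[P2] Q1=[P1,P3] Q2=[]
t=12-13: P2@Q0 runs 1, rem=6, I/O yield, promote→Q0. Q0=[P2] Q1=[P1,P3] Q2=[]
t=13-14: P2@Q0 runs 1, rem=5, I/O yield, promote→Q0. Q0=[P2] Q1=[P1,P3] Q2=[]
t=14-15: P2@Q0 runs 1, rem=4, I/O yield, promote→Q0. Q0=[P2] Q1=[P1,P3] Q2=[]
t=15-16: P2@Q0 runs 1, rem=3, I/O yield, promote→Q0. Q0=[P2] Q1=[P1,P3] Q2=[]
t=16-17: P2@Q0 runs 1, rem=2, I/O yield, promote→Q0. Q0=[P2] Q1=[P1,P3] Q2=[]
t=17-18: P2@Q0 runs 1, rem=1, I/O yield, promote→Q0. Q0=[P2] Q1=[P1,P3] Q2=[]
t=18-19: P2@Q0 runs 1, rem=0, completes. Q0=[] Q1=[P1,P3] Q2=[]
t=19-24: P1@Q1 runs 5, rem=7, quantum used, demote→Q2. Q0=[] Q1=[P3] Q2=[P1]
t=24-29: P3@Q1 runs 5, rem=2, quantum used, demote→Q2. Q0=[] Q1=[] Q2=[P1,P3]
t=29-36: P1@Q2 runs 7, rem=0, completes. Q0=[] Q1=[] Q2=[P3]
t=36-38: P3@Q2 runs 2, rem=0, completes. Q0=[] Q1=[] Q2=[]

Answer: P2,P1,P3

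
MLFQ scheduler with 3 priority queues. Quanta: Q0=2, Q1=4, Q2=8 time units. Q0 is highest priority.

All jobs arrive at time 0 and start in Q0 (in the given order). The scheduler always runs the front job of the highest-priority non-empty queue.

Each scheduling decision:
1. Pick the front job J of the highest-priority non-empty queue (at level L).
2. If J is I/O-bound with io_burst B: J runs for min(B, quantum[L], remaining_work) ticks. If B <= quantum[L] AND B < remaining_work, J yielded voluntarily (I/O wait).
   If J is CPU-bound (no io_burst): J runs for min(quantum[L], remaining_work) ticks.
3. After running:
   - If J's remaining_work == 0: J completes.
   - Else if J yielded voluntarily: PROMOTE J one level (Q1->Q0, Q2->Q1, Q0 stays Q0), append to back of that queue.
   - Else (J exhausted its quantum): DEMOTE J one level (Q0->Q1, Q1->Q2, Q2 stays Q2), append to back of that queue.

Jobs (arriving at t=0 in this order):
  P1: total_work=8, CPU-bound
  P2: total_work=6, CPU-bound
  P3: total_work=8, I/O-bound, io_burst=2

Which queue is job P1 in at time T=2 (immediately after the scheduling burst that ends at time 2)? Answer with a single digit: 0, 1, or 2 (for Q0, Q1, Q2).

t=0-2: P1@Q0 runs 2, rem=6, quantum used, demote→Q1. Q0=[P2,P3] Q1=[P1] Q2=[]
t=2-4: P2@Q0 runs 2, rem=4, quantum used, demote→Q1. Q0=[P3] Q1=[P1,P2] Q2=[]
t=4-6: P3@Q0 runs 2, rem=6, I/O yield, promote→Q0. Q0=[P3] Q1=[P1,P2] Q2=[]
t=6-8: P3@Q0 runs 2, rem=4, I/O yield, promote→Q0. Q0=[P3] Q1=[P1,P2] Q2=[]
t=8-10: P3@Q0 runs 2, rem=2, I/O yield, promote→Q0. Q0=[P3] Q1=[P1,P2] Q2=[]
t=10-12: P3@Q0 runs 2, rem=0, completes. Q0=[] Q1=[P1,P2] Q2=[]
t=12-16: P1@Q1 runs 4, rem=2, quantum used, demote→Q2. Q0=[] Q1=[P2] Q2=[P1]
t=16-20: P2@Q1 runs 4, rem=0, completes. Q0=[] Q1=[] Q2=[P1]
t=20-22: P1@Q2 runs 2, rem=0, completes. Q0=[] Q1=[] Q2=[]

Answer: 1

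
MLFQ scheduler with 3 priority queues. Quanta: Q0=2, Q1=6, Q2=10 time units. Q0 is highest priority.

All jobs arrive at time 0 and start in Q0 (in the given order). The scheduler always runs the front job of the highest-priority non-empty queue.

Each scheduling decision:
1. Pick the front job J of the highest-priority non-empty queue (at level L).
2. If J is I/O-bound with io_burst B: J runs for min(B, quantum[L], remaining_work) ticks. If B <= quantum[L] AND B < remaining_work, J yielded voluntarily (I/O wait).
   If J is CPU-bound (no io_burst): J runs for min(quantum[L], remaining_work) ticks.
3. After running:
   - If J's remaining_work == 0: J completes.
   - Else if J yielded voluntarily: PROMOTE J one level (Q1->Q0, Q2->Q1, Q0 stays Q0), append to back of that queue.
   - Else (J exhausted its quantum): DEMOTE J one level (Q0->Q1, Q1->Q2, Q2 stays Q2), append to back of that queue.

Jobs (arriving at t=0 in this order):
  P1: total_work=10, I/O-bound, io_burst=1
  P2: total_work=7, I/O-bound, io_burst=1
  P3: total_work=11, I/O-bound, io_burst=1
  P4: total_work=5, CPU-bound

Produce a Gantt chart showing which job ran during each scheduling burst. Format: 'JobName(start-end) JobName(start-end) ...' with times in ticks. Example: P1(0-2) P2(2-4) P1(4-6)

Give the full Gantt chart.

Answer: P1(0-1) P2(1-2) P3(2-3) P4(3-5) P1(5-6) P2(6-7) P3(7-8) P1(8-9) P2(9-10) P3(10-11) P1(11-12) P2(12-13) P3(13-14) P1(14-15) P2(15-16) P3(16-17) P1(17-18) P2(18-19) P3(19-20) P1(20-21) P2(21-22) P3(22-23) P1(23-24) P3(24-25) P1(25-26) P3(26-27) P1(27-28) P3(28-29) P3(29-30) P4(30-33)

Derivation:
t=0-1: P1@Q0 runs 1, rem=9, I/O yield, promote→Q0. Q0=[P2,P3,P4,P1] Q1=[] Q2=[]
t=1-2: P2@Q0 runs 1, rem=6, I/O yield, promote→Q0. Q0=[P3,P4,P1,P2] Q1=[] Q2=[]
t=2-3: P3@Q0 runs 1, rem=10, I/O yield, promote→Q0. Q0=[P4,P1,P2,P3] Q1=[] Q2=[]
t=3-5: P4@Q0 runs 2, rem=3, quantum used, demote→Q1. Q0=[P1,P2,P3] Q1=[P4] Q2=[]
t=5-6: P1@Q0 runs 1, rem=8, I/O yield, promote→Q0. Q0=[P2,P3,P1] Q1=[P4] Q2=[]
t=6-7: P2@Q0 runs 1, rem=5, I/O yield, promote→Q0. Q0=[P3,P1,P2] Q1=[P4] Q2=[]
t=7-8: P3@Q0 runs 1, rem=9, I/O yield, promote→Q0. Q0=[P1,P2,P3] Q1=[P4] Q2=[]
t=8-9: P1@Q0 runs 1, rem=7, I/O yield, promote→Q0. Q0=[P2,P3,P1] Q1=[P4] Q2=[]
t=9-10: P2@Q0 runs 1, rem=4, I/O yield, promote→Q0. Q0=[P3,P1,P2] Q1=[P4] Q2=[]
t=10-11: P3@Q0 runs 1, rem=8, I/O yield, promote→Q0. Q0=[P1,P2,P3] Q1=[P4] Q2=[]
t=11-12: P1@Q0 runs 1, rem=6, I/O yield, promote→Q0. Q0=[P2,P3,P1] Q1=[P4] Q2=[]
t=12-13: P2@Q0 runs 1, rem=3, I/O yield, promote→Q0. Q0=[P3,P1,P2] Q1=[P4] Q2=[]
t=13-14: P3@Q0 runs 1, rem=7, I/O yield, promote→Q0. Q0=[P1,P2,P3] Q1=[P4] Q2=[]
t=14-15: P1@Q0 runs 1, rem=5, I/O yield, promote→Q0. Q0=[P2,P3,P1] Q1=[P4] Q2=[]
t=15-16: P2@Q0 runs 1, rem=2, I/O yield, promote→Q0. Q0=[P3,P1,P2] Q1=[P4] Q2=[]
t=16-17: P3@Q0 runs 1, rem=6, I/O yield, promote→Q0. Q0=[P1,P2,P3] Q1=[P4] Q2=[]
t=17-18: P1@Q0 runs 1, rem=4, I/O yield, promote→Q0. Q0=[P2,P3,P1] Q1=[P4] Q2=[]
t=18-19: P2@Q0 runs 1, rem=1, I/O yield, promote→Q0. Q0=[P3,P1,P2] Q1=[P4] Q2=[]
t=19-20: P3@Q0 runs 1, rem=5, I/O yield, promote→Q0. Q0=[P1,P2,P3] Q1=[P4] Q2=[]
t=20-21: P1@Q0 runs 1, rem=3, I/O yield, promote→Q0. Q0=[P2,P3,P1] Q1=[P4] Q2=[]
t=21-22: P2@Q0 runs 1, rem=0, completes. Q0=[P3,P1] Q1=[P4] Q2=[]
t=22-23: P3@Q0 runs 1, rem=4, I/O yield, promote→Q0. Q0=[P1,P3] Q1=[P4] Q2=[]
t=23-24: P1@Q0 runs 1, rem=2, I/O yield, promote→Q0. Q0=[P3,P1] Q1=[P4] Q2=[]
t=24-25: P3@Q0 runs 1, rem=3, I/O yield, promote→Q0. Q0=[P1,P3] Q1=[P4] Q2=[]
t=25-26: P1@Q0 runs 1, rem=1, I/O yield, promote→Q0. Q0=[P3,P1] Q1=[P4] Q2=[]
t=26-27: P3@Q0 runs 1, rem=2, I/O yield, promote→Q0. Q0=[P1,P3] Q1=[P4] Q2=[]
t=27-28: P1@Q0 runs 1, rem=0, completes. Q0=[P3] Q1=[P4] Q2=[]
t=28-29: P3@Q0 runs 1, rem=1, I/O yield, promote→Q0. Q0=[P3] Q1=[P4] Q2=[]
t=29-30: P3@Q0 runs 1, rem=0, completes. Q0=[] Q1=[P4] Q2=[]
t=30-33: P4@Q1 runs 3, rem=0, completes. Q0=[] Q1=[] Q2=[]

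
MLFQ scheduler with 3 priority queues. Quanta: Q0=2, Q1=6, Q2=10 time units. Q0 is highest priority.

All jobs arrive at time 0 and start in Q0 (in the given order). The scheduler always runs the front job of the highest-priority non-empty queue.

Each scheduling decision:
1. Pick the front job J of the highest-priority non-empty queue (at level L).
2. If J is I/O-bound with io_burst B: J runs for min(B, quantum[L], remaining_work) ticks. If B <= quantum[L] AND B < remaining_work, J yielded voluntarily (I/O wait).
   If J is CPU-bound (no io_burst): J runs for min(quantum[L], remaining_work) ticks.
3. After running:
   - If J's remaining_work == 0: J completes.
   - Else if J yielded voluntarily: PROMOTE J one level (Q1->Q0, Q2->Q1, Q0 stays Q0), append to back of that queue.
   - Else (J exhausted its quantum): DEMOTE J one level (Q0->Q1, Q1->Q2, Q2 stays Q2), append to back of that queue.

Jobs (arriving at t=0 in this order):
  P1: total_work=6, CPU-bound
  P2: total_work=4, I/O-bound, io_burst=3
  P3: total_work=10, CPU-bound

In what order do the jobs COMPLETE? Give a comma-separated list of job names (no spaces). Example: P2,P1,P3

Answer: P1,P2,P3

Derivation:
t=0-2: P1@Q0 runs 2, rem=4, quantum used, demote→Q1. Q0=[P2,P3] Q1=[P1] Q2=[]
t=2-4: P2@Q0 runs 2, rem=2, quantum used, demote→Q1. Q0=[P3] Q1=[P1,P2] Q2=[]
t=4-6: P3@Q0 runs 2, rem=8, quantum used, demote→Q1. Q0=[] Q1=[P1,P2,P3] Q2=[]
t=6-10: P1@Q1 runs 4, rem=0, completes. Q0=[] Q1=[P2,P3] Q2=[]
t=10-12: P2@Q1 runs 2, rem=0, completes. Q0=[] Q1=[P3] Q2=[]
t=12-18: P3@Q1 runs 6, rem=2, quantum used, demote→Q2. Q0=[] Q1=[] Q2=[P3]
t=18-20: P3@Q2 runs 2, rem=0, completes. Q0=[] Q1=[] Q2=[]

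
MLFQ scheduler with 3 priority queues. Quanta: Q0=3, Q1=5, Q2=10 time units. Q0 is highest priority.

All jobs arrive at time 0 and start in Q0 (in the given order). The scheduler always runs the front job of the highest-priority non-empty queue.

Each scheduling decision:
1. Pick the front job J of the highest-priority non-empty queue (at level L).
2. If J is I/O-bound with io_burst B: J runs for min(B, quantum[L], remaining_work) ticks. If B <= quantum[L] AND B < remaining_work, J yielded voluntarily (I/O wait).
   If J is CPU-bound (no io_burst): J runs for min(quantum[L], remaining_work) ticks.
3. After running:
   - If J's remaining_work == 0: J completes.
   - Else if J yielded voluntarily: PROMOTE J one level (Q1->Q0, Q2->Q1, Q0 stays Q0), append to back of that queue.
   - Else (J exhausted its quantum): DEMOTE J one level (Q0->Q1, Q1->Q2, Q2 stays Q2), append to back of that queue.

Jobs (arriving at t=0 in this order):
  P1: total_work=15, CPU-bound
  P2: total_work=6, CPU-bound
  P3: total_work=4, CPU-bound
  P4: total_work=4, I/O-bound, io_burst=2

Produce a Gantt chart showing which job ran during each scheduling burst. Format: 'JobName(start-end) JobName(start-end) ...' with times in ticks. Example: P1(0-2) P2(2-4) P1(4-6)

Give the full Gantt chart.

t=0-3: P1@Q0 runs 3, rem=12, quantum used, demote→Q1. Q0=[P2,P3,P4] Q1=[P1] Q2=[]
t=3-6: P2@Q0 runs 3, rem=3, quantum used, demote→Q1. Q0=[P3,P4] Q1=[P1,P2] Q2=[]
t=6-9: P3@Q0 runs 3, rem=1, quantum used, demote→Q1. Q0=[P4] Q1=[P1,P2,P3] Q2=[]
t=9-11: P4@Q0 runs 2, rem=2, I/O yield, promote→Q0. Q0=[P4] Q1=[P1,P2,P3] Q2=[]
t=11-13: P4@Q0 runs 2, rem=0, completes. Q0=[] Q1=[P1,P2,P3] Q2=[]
t=13-18: P1@Q1 runs 5, rem=7, quantum used, demote→Q2. Q0=[] Q1=[P2,P3] Q2=[P1]
t=18-21: P2@Q1 runs 3, rem=0, completes. Q0=[] Q1=[P3] Q2=[P1]
t=21-22: P3@Q1 runs 1, rem=0, completes. Q0=[] Q1=[] Q2=[P1]
t=22-29: P1@Q2 runs 7, rem=0, completes. Q0=[] Q1=[] Q2=[]

Answer: P1(0-3) P2(3-6) P3(6-9) P4(9-11) P4(11-13) P1(13-18) P2(18-21) P3(21-22) P1(22-29)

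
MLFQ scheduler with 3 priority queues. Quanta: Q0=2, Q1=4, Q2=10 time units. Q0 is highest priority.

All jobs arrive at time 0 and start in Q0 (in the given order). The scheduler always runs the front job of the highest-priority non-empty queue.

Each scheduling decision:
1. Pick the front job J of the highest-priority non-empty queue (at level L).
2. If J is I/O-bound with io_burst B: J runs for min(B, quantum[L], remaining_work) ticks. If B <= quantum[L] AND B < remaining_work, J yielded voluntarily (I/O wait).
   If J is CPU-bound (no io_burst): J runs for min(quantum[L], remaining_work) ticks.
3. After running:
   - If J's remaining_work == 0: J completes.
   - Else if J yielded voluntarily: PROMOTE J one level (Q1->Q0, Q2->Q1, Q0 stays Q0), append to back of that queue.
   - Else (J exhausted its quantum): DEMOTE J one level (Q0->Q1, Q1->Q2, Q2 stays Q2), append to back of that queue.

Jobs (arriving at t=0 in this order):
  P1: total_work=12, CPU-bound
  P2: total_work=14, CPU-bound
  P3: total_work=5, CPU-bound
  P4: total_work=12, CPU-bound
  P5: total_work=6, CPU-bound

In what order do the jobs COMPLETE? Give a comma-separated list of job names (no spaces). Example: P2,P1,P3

t=0-2: P1@Q0 runs 2, rem=10, quantum used, demote→Q1. Q0=[P2,P3,P4,P5] Q1=[P1] Q2=[]
t=2-4: P2@Q0 runs 2, rem=12, quantum used, demote→Q1. Q0=[P3,P4,P5] Q1=[P1,P2] Q2=[]
t=4-6: P3@Q0 runs 2, rem=3, quantum used, demote→Q1. Q0=[P4,P5] Q1=[P1,P2,P3] Q2=[]
t=6-8: P4@Q0 runs 2, rem=10, quantum used, demote→Q1. Q0=[P5] Q1=[P1,P2,P3,P4] Q2=[]
t=8-10: P5@Q0 runs 2, rem=4, quantum used, demote→Q1. Q0=[] Q1=[P1,P2,P3,P4,P5] Q2=[]
t=10-14: P1@Q1 runs 4, rem=6, quantum used, demote→Q2. Q0=[] Q1=[P2,P3,P4,P5] Q2=[P1]
t=14-18: P2@Q1 runs 4, rem=8, quantum used, demote→Q2. Q0=[] Q1=[P3,P4,P5] Q2=[P1,P2]
t=18-21: P3@Q1 runs 3, rem=0, completes. Q0=[] Q1=[P4,P5] Q2=[P1,P2]
t=21-25: P4@Q1 runs 4, rem=6, quantum used, demote→Q2. Q0=[] Q1=[P5] Q2=[P1,P2,P4]
t=25-29: P5@Q1 runs 4, rem=0, completes. Q0=[] Q1=[] Q2=[P1,P2,P4]
t=29-35: P1@Q2 runs 6, rem=0, completes. Q0=[] Q1=[] Q2=[P2,P4]
t=35-43: P2@Q2 runs 8, rem=0, completes. Q0=[] Q1=[] Q2=[P4]
t=43-49: P4@Q2 runs 6, rem=0, completes. Q0=[] Q1=[] Q2=[]

Answer: P3,P5,P1,P2,P4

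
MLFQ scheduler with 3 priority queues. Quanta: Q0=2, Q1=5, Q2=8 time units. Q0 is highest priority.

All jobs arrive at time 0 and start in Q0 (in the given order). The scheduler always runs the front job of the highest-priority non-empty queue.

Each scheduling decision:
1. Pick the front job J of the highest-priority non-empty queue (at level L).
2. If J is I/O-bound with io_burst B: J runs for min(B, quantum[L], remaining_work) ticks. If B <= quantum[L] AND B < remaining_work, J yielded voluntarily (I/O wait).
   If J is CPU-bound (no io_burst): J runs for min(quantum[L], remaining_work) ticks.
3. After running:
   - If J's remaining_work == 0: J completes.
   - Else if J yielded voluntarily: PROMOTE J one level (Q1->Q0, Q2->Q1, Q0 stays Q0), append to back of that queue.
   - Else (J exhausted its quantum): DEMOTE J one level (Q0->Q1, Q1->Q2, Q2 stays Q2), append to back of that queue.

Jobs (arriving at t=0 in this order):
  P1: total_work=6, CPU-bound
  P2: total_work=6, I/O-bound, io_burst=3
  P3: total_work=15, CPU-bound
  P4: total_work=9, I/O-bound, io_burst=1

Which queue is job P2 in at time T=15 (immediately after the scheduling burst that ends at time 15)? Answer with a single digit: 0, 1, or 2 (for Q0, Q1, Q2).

Answer: 1

Derivation:
t=0-2: P1@Q0 runs 2, rem=4, quantum used, demote→Q1. Q0=[P2,P3,P4] Q1=[P1] Q2=[]
t=2-4: P2@Q0 runs 2, rem=4, quantum used, demote→Q1. Q0=[P3,P4] Q1=[P1,P2] Q2=[]
t=4-6: P3@Q0 runs 2, rem=13, quantum used, demote→Q1. Q0=[P4] Q1=[P1,P2,P3] Q2=[]
t=6-7: P4@Q0 runs 1, rem=8, I/O yield, promote→Q0. Q0=[P4] Q1=[P1,P2,P3] Q2=[]
t=7-8: P4@Q0 runs 1, rem=7, I/O yield, promote→Q0. Q0=[P4] Q1=[P1,P2,P3] Q2=[]
t=8-9: P4@Q0 runs 1, rem=6, I/O yield, promote→Q0. Q0=[P4] Q1=[P1,P2,P3] Q2=[]
t=9-10: P4@Q0 runs 1, rem=5, I/O yield, promote→Q0. Q0=[P4] Q1=[P1,P2,P3] Q2=[]
t=10-11: P4@Q0 runs 1, rem=4, I/O yield, promote→Q0. Q0=[P4] Q1=[P1,P2,P3] Q2=[]
t=11-12: P4@Q0 runs 1, rem=3, I/O yield, promote→Q0. Q0=[P4] Q1=[P1,P2,P3] Q2=[]
t=12-13: P4@Q0 runs 1, rem=2, I/O yield, promote→Q0. Q0=[P4] Q1=[P1,P2,P3] Q2=[]
t=13-14: P4@Q0 runs 1, rem=1, I/O yield, promote→Q0. Q0=[P4] Q1=[P1,P2,P3] Q2=[]
t=14-15: P4@Q0 runs 1, rem=0, completes. Q0=[] Q1=[P1,P2,P3] Q2=[]
t=15-19: P1@Q1 runs 4, rem=0, completes. Q0=[] Q1=[P2,P3] Q2=[]
t=19-22: P2@Q1 runs 3, rem=1, I/O yield, promote→Q0. Q0=[P2] Q1=[P3] Q2=[]
t=22-23: P2@Q0 runs 1, rem=0, completes. Q0=[] Q1=[P3] Q2=[]
t=23-28: P3@Q1 runs 5, rem=8, quantum used, demote→Q2. Q0=[] Q1=[] Q2=[P3]
t=28-36: P3@Q2 runs 8, rem=0, completes. Q0=[] Q1=[] Q2=[]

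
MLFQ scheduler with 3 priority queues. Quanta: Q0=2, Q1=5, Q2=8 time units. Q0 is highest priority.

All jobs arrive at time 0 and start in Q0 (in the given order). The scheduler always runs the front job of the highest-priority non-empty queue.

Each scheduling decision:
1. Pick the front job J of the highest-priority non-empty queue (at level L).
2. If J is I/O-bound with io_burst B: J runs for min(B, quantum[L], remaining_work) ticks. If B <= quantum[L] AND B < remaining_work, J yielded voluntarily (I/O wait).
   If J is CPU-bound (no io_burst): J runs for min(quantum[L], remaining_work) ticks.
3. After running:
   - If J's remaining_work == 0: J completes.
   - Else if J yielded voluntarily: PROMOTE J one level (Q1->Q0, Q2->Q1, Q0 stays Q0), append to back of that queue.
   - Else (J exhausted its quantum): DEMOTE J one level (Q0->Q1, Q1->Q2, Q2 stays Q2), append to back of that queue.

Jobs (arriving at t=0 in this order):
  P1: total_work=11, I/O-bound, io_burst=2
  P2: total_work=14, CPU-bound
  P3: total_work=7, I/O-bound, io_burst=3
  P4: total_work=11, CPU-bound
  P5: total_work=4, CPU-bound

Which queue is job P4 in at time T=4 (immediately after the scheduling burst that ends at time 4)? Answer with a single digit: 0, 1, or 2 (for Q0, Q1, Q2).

t=0-2: P1@Q0 runs 2, rem=9, I/O yield, promote→Q0. Q0=[P2,P3,P4,P5,P1] Q1=[] Q2=[]
t=2-4: P2@Q0 runs 2, rem=12, quantum used, demote→Q1. Q0=[P3,P4,P5,P1] Q1=[P2] Q2=[]
t=4-6: P3@Q0 runs 2, rem=5, quantum used, demote→Q1. Q0=[P4,P5,P1] Q1=[P2,P3] Q2=[]
t=6-8: P4@Q0 runs 2, rem=9, quantum used, demote→Q1. Q0=[P5,P1] Q1=[P2,P3,P4] Q2=[]
t=8-10: P5@Q0 runs 2, rem=2, quantum used, demote→Q1. Q0=[P1] Q1=[P2,P3,P4,P5] Q2=[]
t=10-12: P1@Q0 runs 2, rem=7, I/O yield, promote→Q0. Q0=[P1] Q1=[P2,P3,P4,P5] Q2=[]
t=12-14: P1@Q0 runs 2, rem=5, I/O yield, promote→Q0. Q0=[P1] Q1=[P2,P3,P4,P5] Q2=[]
t=14-16: P1@Q0 runs 2, rem=3, I/O yield, promote→Q0. Q0=[P1] Q1=[P2,P3,P4,P5] Q2=[]
t=16-18: P1@Q0 runs 2, rem=1, I/O yield, promote→Q0. Q0=[P1] Q1=[P2,P3,P4,P5] Q2=[]
t=18-19: P1@Q0 runs 1, rem=0, completes. Q0=[] Q1=[P2,P3,P4,P5] Q2=[]
t=19-24: P2@Q1 runs 5, rem=7, quantum used, demote→Q2. Q0=[] Q1=[P3,P4,P5] Q2=[P2]
t=24-27: P3@Q1 runs 3, rem=2, I/O yield, promote→Q0. Q0=[P3] Q1=[P4,P5] Q2=[P2]
t=27-29: P3@Q0 runs 2, rem=0, completes. Q0=[] Q1=[P4,P5] Q2=[P2]
t=29-34: P4@Q1 runs 5, rem=4, quantum used, demote→Q2. Q0=[] Q1=[P5] Q2=[P2,P4]
t=34-36: P5@Q1 runs 2, rem=0, completes. Q0=[] Q1=[] Q2=[P2,P4]
t=36-43: P2@Q2 runs 7, rem=0, completes. Q0=[] Q1=[] Q2=[P4]
t=43-47: P4@Q2 runs 4, rem=0, completes. Q0=[] Q1=[] Q2=[]

Answer: 0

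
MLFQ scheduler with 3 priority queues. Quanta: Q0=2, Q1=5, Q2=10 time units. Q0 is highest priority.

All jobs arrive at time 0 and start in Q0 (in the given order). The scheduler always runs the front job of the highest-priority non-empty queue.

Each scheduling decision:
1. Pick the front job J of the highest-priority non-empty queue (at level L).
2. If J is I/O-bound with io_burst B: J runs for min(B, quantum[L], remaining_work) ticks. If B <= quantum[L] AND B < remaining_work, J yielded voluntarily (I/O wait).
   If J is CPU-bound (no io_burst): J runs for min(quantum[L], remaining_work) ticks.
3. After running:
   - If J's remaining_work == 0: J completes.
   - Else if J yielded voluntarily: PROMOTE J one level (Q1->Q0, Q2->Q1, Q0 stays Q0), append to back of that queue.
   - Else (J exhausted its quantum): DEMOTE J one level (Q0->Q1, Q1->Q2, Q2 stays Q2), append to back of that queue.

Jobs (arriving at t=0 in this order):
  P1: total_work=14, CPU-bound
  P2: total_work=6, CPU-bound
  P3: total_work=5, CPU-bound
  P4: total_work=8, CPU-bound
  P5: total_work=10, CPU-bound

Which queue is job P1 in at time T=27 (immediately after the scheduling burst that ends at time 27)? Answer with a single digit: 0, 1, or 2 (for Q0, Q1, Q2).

Answer: 2

Derivation:
t=0-2: P1@Q0 runs 2, rem=12, quantum used, demote→Q1. Q0=[P2,P3,P4,P5] Q1=[P1] Q2=[]
t=2-4: P2@Q0 runs 2, rem=4, quantum used, demote→Q1. Q0=[P3,P4,P5] Q1=[P1,P2] Q2=[]
t=4-6: P3@Q0 runs 2, rem=3, quantum used, demote→Q1. Q0=[P4,P5] Q1=[P1,P2,P3] Q2=[]
t=6-8: P4@Q0 runs 2, rem=6, quantum used, demote→Q1. Q0=[P5] Q1=[P1,P2,P3,P4] Q2=[]
t=8-10: P5@Q0 runs 2, rem=8, quantum used, demote→Q1. Q0=[] Q1=[P1,P2,P3,P4,P5] Q2=[]
t=10-15: P1@Q1 runs 5, rem=7, quantum used, demote→Q2. Q0=[] Q1=[P2,P3,P4,P5] Q2=[P1]
t=15-19: P2@Q1 runs 4, rem=0, completes. Q0=[] Q1=[P3,P4,P5] Q2=[P1]
t=19-22: P3@Q1 runs 3, rem=0, completes. Q0=[] Q1=[P4,P5] Q2=[P1]
t=22-27: P4@Q1 runs 5, rem=1, quantum used, demote→Q2. Q0=[] Q1=[P5] Q2=[P1,P4]
t=27-32: P5@Q1 runs 5, rem=3, quantum used, demote→Q2. Q0=[] Q1=[] Q2=[P1,P4,P5]
t=32-39: P1@Q2 runs 7, rem=0, completes. Q0=[] Q1=[] Q2=[P4,P5]
t=39-40: P4@Q2 runs 1, rem=0, completes. Q0=[] Q1=[] Q2=[P5]
t=40-43: P5@Q2 runs 3, rem=0, completes. Q0=[] Q1=[] Q2=[]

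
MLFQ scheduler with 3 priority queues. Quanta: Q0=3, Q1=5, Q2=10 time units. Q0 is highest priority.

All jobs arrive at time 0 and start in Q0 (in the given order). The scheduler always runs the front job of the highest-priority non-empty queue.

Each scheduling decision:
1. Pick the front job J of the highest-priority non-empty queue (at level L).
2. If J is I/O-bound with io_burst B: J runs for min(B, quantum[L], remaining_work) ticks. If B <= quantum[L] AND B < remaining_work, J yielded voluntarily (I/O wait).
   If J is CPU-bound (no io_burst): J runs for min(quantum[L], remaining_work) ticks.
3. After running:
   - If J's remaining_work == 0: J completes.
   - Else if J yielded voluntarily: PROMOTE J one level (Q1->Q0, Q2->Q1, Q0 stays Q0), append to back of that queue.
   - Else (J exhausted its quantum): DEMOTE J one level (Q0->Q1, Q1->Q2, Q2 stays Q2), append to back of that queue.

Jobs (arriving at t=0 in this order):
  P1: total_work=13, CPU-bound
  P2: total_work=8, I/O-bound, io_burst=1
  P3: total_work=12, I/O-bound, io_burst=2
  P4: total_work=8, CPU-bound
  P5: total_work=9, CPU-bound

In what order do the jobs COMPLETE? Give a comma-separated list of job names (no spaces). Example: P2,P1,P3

Answer: P3,P2,P4,P1,P5

Derivation:
t=0-3: P1@Q0 runs 3, rem=10, quantum used, demote→Q1. Q0=[P2,P3,P4,P5] Q1=[P1] Q2=[]
t=3-4: P2@Q0 runs 1, rem=7, I/O yield, promote→Q0. Q0=[P3,P4,P5,P2] Q1=[P1] Q2=[]
t=4-6: P3@Q0 runs 2, rem=10, I/O yield, promote→Q0. Q0=[P4,P5,P2,P3] Q1=[P1] Q2=[]
t=6-9: P4@Q0 runs 3, rem=5, quantum used, demote→Q1. Q0=[P5,P2,P3] Q1=[P1,P4] Q2=[]
t=9-12: P5@Q0 runs 3, rem=6, quantum used, demote→Q1. Q0=[P2,P3] Q1=[P1,P4,P5] Q2=[]
t=12-13: P2@Q0 runs 1, rem=6, I/O yield, promote→Q0. Q0=[P3,P2] Q1=[P1,P4,P5] Q2=[]
t=13-15: P3@Q0 runs 2, rem=8, I/O yield, promote→Q0. Q0=[P2,P3] Q1=[P1,P4,P5] Q2=[]
t=15-16: P2@Q0 runs 1, rem=5, I/O yield, promote→Q0. Q0=[P3,P2] Q1=[P1,P4,P5] Q2=[]
t=16-18: P3@Q0 runs 2, rem=6, I/O yield, promote→Q0. Q0=[P2,P3] Q1=[P1,P4,P5] Q2=[]
t=18-19: P2@Q0 runs 1, rem=4, I/O yield, promote→Q0. Q0=[P3,P2] Q1=[P1,P4,P5] Q2=[]
t=19-21: P3@Q0 runs 2, rem=4, I/O yield, promote→Q0. Q0=[P2,P3] Q1=[P1,P4,P5] Q2=[]
t=21-22: P2@Q0 runs 1, rem=3, I/O yield, promote→Q0. Q0=[P3,P2] Q1=[P1,P4,P5] Q2=[]
t=22-24: P3@Q0 runs 2, rem=2, I/O yield, promote→Q0. Q0=[P2,P3] Q1=[P1,P4,P5] Q2=[]
t=24-25: P2@Q0 runs 1, rem=2, I/O yield, promote→Q0. Q0=[P3,P2] Q1=[P1,P4,P5] Q2=[]
t=25-27: P3@Q0 runs 2, rem=0, completes. Q0=[P2] Q1=[P1,P4,P5] Q2=[]
t=27-28: P2@Q0 runs 1, rem=1, I/O yield, promote→Q0. Q0=[P2] Q1=[P1,P4,P5] Q2=[]
t=28-29: P2@Q0 runs 1, rem=0, completes. Q0=[] Q1=[P1,P4,P5] Q2=[]
t=29-34: P1@Q1 runs 5, rem=5, quantum used, demote→Q2. Q0=[] Q1=[P4,P5] Q2=[P1]
t=34-39: P4@Q1 runs 5, rem=0, completes. Q0=[] Q1=[P5] Q2=[P1]
t=39-44: P5@Q1 runs 5, rem=1, quantum used, demote→Q2. Q0=[] Q1=[] Q2=[P1,P5]
t=44-49: P1@Q2 runs 5, rem=0, completes. Q0=[] Q1=[] Q2=[P5]
t=49-50: P5@Q2 runs 1, rem=0, completes. Q0=[] Q1=[] Q2=[]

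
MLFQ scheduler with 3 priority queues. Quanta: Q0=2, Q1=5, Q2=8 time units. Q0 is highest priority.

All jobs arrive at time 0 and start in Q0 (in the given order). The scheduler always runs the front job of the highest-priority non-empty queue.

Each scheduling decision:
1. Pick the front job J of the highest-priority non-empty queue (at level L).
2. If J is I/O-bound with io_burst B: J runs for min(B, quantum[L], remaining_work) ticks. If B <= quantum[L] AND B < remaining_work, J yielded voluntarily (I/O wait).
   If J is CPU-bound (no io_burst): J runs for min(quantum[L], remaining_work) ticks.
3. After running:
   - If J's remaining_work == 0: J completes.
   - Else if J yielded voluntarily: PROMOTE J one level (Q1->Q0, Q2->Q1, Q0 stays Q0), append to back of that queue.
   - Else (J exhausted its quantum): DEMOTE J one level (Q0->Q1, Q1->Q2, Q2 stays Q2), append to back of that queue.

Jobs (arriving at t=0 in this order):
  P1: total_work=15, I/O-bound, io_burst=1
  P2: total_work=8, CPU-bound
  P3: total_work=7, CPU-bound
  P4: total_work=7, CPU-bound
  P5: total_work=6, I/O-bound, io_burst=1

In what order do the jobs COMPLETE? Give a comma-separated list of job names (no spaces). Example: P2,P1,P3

Answer: P5,P1,P3,P4,P2

Derivation:
t=0-1: P1@Q0 runs 1, rem=14, I/O yield, promote→Q0. Q0=[P2,P3,P4,P5,P1] Q1=[] Q2=[]
t=1-3: P2@Q0 runs 2, rem=6, quantum used, demote→Q1. Q0=[P3,P4,P5,P1] Q1=[P2] Q2=[]
t=3-5: P3@Q0 runs 2, rem=5, quantum used, demote→Q1. Q0=[P4,P5,P1] Q1=[P2,P3] Q2=[]
t=5-7: P4@Q0 runs 2, rem=5, quantum used, demote→Q1. Q0=[P5,P1] Q1=[P2,P3,P4] Q2=[]
t=7-8: P5@Q0 runs 1, rem=5, I/O yield, promote→Q0. Q0=[P1,P5] Q1=[P2,P3,P4] Q2=[]
t=8-9: P1@Q0 runs 1, rem=13, I/O yield, promote→Q0. Q0=[P5,P1] Q1=[P2,P3,P4] Q2=[]
t=9-10: P5@Q0 runs 1, rem=4, I/O yield, promote→Q0. Q0=[P1,P5] Q1=[P2,P3,P4] Q2=[]
t=10-11: P1@Q0 runs 1, rem=12, I/O yield, promote→Q0. Q0=[P5,P1] Q1=[P2,P3,P4] Q2=[]
t=11-12: P5@Q0 runs 1, rem=3, I/O yield, promote→Q0. Q0=[P1,P5] Q1=[P2,P3,P4] Q2=[]
t=12-13: P1@Q0 runs 1, rem=11, I/O yield, promote→Q0. Q0=[P5,P1] Q1=[P2,P3,P4] Q2=[]
t=13-14: P5@Q0 runs 1, rem=2, I/O yield, promote→Q0. Q0=[P1,P5] Q1=[P2,P3,P4] Q2=[]
t=14-15: P1@Q0 runs 1, rem=10, I/O yield, promote→Q0. Q0=[P5,P1] Q1=[P2,P3,P4] Q2=[]
t=15-16: P5@Q0 runs 1, rem=1, I/O yield, promote→Q0. Q0=[P1,P5] Q1=[P2,P3,P4] Q2=[]
t=16-17: P1@Q0 runs 1, rem=9, I/O yield, promote→Q0. Q0=[P5,P1] Q1=[P2,P3,P4] Q2=[]
t=17-18: P5@Q0 runs 1, rem=0, completes. Q0=[P1] Q1=[P2,P3,P4] Q2=[]
t=18-19: P1@Q0 runs 1, rem=8, I/O yield, promote→Q0. Q0=[P1] Q1=[P2,P3,P4] Q2=[]
t=19-20: P1@Q0 runs 1, rem=7, I/O yield, promote→Q0. Q0=[P1] Q1=[P2,P3,P4] Q2=[]
t=20-21: P1@Q0 runs 1, rem=6, I/O yield, promote→Q0. Q0=[P1] Q1=[P2,P3,P4] Q2=[]
t=21-22: P1@Q0 runs 1, rem=5, I/O yield, promote→Q0. Q0=[P1] Q1=[P2,P3,P4] Q2=[]
t=22-23: P1@Q0 runs 1, rem=4, I/O yield, promote→Q0. Q0=[P1] Q1=[P2,P3,P4] Q2=[]
t=23-24: P1@Q0 runs 1, rem=3, I/O yield, promote→Q0. Q0=[P1] Q1=[P2,P3,P4] Q2=[]
t=24-25: P1@Q0 runs 1, rem=2, I/O yield, promote→Q0. Q0=[P1] Q1=[P2,P3,P4] Q2=[]
t=25-26: P1@Q0 runs 1, rem=1, I/O yield, promote→Q0. Q0=[P1] Q1=[P2,P3,P4] Q2=[]
t=26-27: P1@Q0 runs 1, rem=0, completes. Q0=[] Q1=[P2,P3,P4] Q2=[]
t=27-32: P2@Q1 runs 5, rem=1, quantum used, demote→Q2. Q0=[] Q1=[P3,P4] Q2=[P2]
t=32-37: P3@Q1 runs 5, rem=0, completes. Q0=[] Q1=[P4] Q2=[P2]
t=37-42: P4@Q1 runs 5, rem=0, completes. Q0=[] Q1=[] Q2=[P2]
t=42-43: P2@Q2 runs 1, rem=0, completes. Q0=[] Q1=[] Q2=[]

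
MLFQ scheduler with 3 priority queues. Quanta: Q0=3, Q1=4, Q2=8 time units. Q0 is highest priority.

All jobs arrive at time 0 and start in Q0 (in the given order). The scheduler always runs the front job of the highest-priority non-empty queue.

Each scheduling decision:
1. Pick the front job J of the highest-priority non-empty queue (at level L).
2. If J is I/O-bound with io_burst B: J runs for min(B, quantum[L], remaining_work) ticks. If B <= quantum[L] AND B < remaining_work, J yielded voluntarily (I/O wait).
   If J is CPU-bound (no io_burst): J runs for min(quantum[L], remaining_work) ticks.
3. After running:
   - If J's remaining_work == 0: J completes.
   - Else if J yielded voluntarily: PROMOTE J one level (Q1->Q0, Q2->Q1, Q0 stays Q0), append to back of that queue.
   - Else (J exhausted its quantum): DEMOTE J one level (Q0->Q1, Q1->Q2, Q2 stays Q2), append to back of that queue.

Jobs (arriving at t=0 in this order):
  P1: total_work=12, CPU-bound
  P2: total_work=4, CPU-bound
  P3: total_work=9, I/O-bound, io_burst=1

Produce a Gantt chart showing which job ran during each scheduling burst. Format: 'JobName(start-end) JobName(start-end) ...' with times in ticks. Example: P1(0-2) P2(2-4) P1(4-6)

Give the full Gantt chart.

Answer: P1(0-3) P2(3-6) P3(6-7) P3(7-8) P3(8-9) P3(9-10) P3(10-11) P3(11-12) P3(12-13) P3(13-14) P3(14-15) P1(15-19) P2(19-20) P1(20-25)

Derivation:
t=0-3: P1@Q0 runs 3, rem=9, quantum used, demote→Q1. Q0=[P2,P3] Q1=[P1] Q2=[]
t=3-6: P2@Q0 runs 3, rem=1, quantum used, demote→Q1. Q0=[P3] Q1=[P1,P2] Q2=[]
t=6-7: P3@Q0 runs 1, rem=8, I/O yield, promote→Q0. Q0=[P3] Q1=[P1,P2] Q2=[]
t=7-8: P3@Q0 runs 1, rem=7, I/O yield, promote→Q0. Q0=[P3] Q1=[P1,P2] Q2=[]
t=8-9: P3@Q0 runs 1, rem=6, I/O yield, promote→Q0. Q0=[P3] Q1=[P1,P2] Q2=[]
t=9-10: P3@Q0 runs 1, rem=5, I/O yield, promote→Q0. Q0=[P3] Q1=[P1,P2] Q2=[]
t=10-11: P3@Q0 runs 1, rem=4, I/O yield, promote→Q0. Q0=[P3] Q1=[P1,P2] Q2=[]
t=11-12: P3@Q0 runs 1, rem=3, I/O yield, promote→Q0. Q0=[P3] Q1=[P1,P2] Q2=[]
t=12-13: P3@Q0 runs 1, rem=2, I/O yield, promote→Q0. Q0=[P3] Q1=[P1,P2] Q2=[]
t=13-14: P3@Q0 runs 1, rem=1, I/O yield, promote→Q0. Q0=[P3] Q1=[P1,P2] Q2=[]
t=14-15: P3@Q0 runs 1, rem=0, completes. Q0=[] Q1=[P1,P2] Q2=[]
t=15-19: P1@Q1 runs 4, rem=5, quantum used, demote→Q2. Q0=[] Q1=[P2] Q2=[P1]
t=19-20: P2@Q1 runs 1, rem=0, completes. Q0=[] Q1=[] Q2=[P1]
t=20-25: P1@Q2 runs 5, rem=0, completes. Q0=[] Q1=[] Q2=[]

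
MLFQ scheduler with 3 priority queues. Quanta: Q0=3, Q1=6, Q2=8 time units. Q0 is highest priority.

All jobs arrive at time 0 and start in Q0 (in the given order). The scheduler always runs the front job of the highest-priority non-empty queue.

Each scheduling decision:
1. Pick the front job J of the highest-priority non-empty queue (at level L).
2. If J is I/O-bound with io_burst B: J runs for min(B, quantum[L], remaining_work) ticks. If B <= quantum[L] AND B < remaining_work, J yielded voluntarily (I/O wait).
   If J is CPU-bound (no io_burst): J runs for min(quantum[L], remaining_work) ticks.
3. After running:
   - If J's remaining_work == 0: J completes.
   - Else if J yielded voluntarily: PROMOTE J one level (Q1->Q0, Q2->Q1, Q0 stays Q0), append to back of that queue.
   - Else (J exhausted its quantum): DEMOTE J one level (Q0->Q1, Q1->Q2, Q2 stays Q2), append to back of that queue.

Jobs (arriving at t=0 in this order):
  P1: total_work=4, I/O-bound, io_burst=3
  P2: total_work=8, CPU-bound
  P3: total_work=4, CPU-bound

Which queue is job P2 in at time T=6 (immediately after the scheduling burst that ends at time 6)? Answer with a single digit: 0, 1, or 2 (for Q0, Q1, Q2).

Answer: 1

Derivation:
t=0-3: P1@Q0 runs 3, rem=1, I/O yield, promote→Q0. Q0=[P2,P3,P1] Q1=[] Q2=[]
t=3-6: P2@Q0 runs 3, rem=5, quantum used, demote→Q1. Q0=[P3,P1] Q1=[P2] Q2=[]
t=6-9: P3@Q0 runs 3, rem=1, quantum used, demote→Q1. Q0=[P1] Q1=[P2,P3] Q2=[]
t=9-10: P1@Q0 runs 1, rem=0, completes. Q0=[] Q1=[P2,P3] Q2=[]
t=10-15: P2@Q1 runs 5, rem=0, completes. Q0=[] Q1=[P3] Q2=[]
t=15-16: P3@Q1 runs 1, rem=0, completes. Q0=[] Q1=[] Q2=[]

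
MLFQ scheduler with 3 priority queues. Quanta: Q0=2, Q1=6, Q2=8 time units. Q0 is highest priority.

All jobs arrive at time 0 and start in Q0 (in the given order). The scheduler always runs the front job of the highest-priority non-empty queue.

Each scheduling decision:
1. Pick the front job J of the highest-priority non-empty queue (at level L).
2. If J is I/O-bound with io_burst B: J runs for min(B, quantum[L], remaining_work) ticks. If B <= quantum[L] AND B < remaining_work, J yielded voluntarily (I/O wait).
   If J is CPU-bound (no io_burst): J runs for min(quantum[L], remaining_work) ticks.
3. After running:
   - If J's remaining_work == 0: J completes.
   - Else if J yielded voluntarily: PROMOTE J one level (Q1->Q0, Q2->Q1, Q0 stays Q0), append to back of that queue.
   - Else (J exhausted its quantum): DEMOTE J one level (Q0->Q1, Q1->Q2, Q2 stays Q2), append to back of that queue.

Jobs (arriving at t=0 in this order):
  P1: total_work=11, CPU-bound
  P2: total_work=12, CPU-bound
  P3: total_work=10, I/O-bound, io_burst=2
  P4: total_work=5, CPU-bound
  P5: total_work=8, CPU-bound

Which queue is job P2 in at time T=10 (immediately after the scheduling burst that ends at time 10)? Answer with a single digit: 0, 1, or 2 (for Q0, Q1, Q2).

t=0-2: P1@Q0 runs 2, rem=9, quantum used, demote→Q1. Q0=[P2,P3,P4,P5] Q1=[P1] Q2=[]
t=2-4: P2@Q0 runs 2, rem=10, quantum used, demote→Q1. Q0=[P3,P4,P5] Q1=[P1,P2] Q2=[]
t=4-6: P3@Q0 runs 2, rem=8, I/O yield, promote→Q0. Q0=[P4,P5,P3] Q1=[P1,P2] Q2=[]
t=6-8: P4@Q0 runs 2, rem=3, quantum used, demote→Q1. Q0=[P5,P3] Q1=[P1,P2,P4] Q2=[]
t=8-10: P5@Q0 runs 2, rem=6, quantum used, demote→Q1. Q0=[P3] Q1=[P1,P2,P4,P5] Q2=[]
t=10-12: P3@Q0 runs 2, rem=6, I/O yield, promote→Q0. Q0=[P3] Q1=[P1,P2,P4,P5] Q2=[]
t=12-14: P3@Q0 runs 2, rem=4, I/O yield, promote→Q0. Q0=[P3] Q1=[P1,P2,P4,P5] Q2=[]
t=14-16: P3@Q0 runs 2, rem=2, I/O yield, promote→Q0. Q0=[P3] Q1=[P1,P2,P4,P5] Q2=[]
t=16-18: P3@Q0 runs 2, rem=0, completes. Q0=[] Q1=[P1,P2,P4,P5] Q2=[]
t=18-24: P1@Q1 runs 6, rem=3, quantum used, demote→Q2. Q0=[] Q1=[P2,P4,P5] Q2=[P1]
t=24-30: P2@Q1 runs 6, rem=4, quantum used, demote→Q2. Q0=[] Q1=[P4,P5] Q2=[P1,P2]
t=30-33: P4@Q1 runs 3, rem=0, completes. Q0=[] Q1=[P5] Q2=[P1,P2]
t=33-39: P5@Q1 runs 6, rem=0, completes. Q0=[] Q1=[] Q2=[P1,P2]
t=39-42: P1@Q2 runs 3, rem=0, completes. Q0=[] Q1=[] Q2=[P2]
t=42-46: P2@Q2 runs 4, rem=0, completes. Q0=[] Q1=[] Q2=[]

Answer: 1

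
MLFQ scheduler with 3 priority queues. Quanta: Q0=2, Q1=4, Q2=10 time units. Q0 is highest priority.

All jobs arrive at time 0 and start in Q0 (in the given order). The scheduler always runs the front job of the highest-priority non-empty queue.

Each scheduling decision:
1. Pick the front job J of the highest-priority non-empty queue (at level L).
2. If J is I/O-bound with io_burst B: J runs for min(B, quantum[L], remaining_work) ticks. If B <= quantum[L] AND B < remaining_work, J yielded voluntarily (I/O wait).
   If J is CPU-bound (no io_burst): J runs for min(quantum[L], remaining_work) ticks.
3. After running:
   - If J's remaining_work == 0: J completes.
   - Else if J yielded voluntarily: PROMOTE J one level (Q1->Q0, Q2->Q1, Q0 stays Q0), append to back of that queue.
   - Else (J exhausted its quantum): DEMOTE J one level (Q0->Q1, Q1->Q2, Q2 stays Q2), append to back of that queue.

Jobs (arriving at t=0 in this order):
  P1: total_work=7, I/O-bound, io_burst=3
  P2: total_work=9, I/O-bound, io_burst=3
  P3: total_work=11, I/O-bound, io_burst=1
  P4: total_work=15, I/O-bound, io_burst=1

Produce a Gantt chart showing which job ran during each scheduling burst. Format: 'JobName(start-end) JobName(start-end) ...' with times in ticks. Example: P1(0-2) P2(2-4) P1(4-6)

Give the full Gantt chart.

t=0-2: P1@Q0 runs 2, rem=5, quantum used, demote→Q1. Q0=[P2,P3,P4] Q1=[P1] Q2=[]
t=2-4: P2@Q0 runs 2, rem=7, quantum used, demote→Q1. Q0=[P3,P4] Q1=[P1,P2] Q2=[]
t=4-5: P3@Q0 runs 1, rem=10, I/O yield, promote→Q0. Q0=[P4,P3] Q1=[P1,P2] Q2=[]
t=5-6: P4@Q0 runs 1, rem=14, I/O yield, promote→Q0. Q0=[P3,P4] Q1=[P1,P2] Q2=[]
t=6-7: P3@Q0 runs 1, rem=9, I/O yield, promote→Q0. Q0=[P4,P3] Q1=[P1,P2] Q2=[]
t=7-8: P4@Q0 runs 1, rem=13, I/O yield, promote→Q0. Q0=[P3,P4] Q1=[P1,P2] Q2=[]
t=8-9: P3@Q0 runs 1, rem=8, I/O yield, promote→Q0. Q0=[P4,P3] Q1=[P1,P2] Q2=[]
t=9-10: P4@Q0 runs 1, rem=12, I/O yield, promote→Q0. Q0=[P3,P4] Q1=[P1,P2] Q2=[]
t=10-11: P3@Q0 runs 1, rem=7, I/O yield, promote→Q0. Q0=[P4,P3] Q1=[P1,P2] Q2=[]
t=11-12: P4@Q0 runs 1, rem=11, I/O yield, promote→Q0. Q0=[P3,P4] Q1=[P1,P2] Q2=[]
t=12-13: P3@Q0 runs 1, rem=6, I/O yield, promote→Q0. Q0=[P4,P3] Q1=[P1,P2] Q2=[]
t=13-14: P4@Q0 runs 1, rem=10, I/O yield, promote→Q0. Q0=[P3,P4] Q1=[P1,P2] Q2=[]
t=14-15: P3@Q0 runs 1, rem=5, I/O yield, promote→Q0. Q0=[P4,P3] Q1=[P1,P2] Q2=[]
t=15-16: P4@Q0 runs 1, rem=9, I/O yield, promote→Q0. Q0=[P3,P4] Q1=[P1,P2] Q2=[]
t=16-17: P3@Q0 runs 1, rem=4, I/O yield, promote→Q0. Q0=[P4,P3] Q1=[P1,P2] Q2=[]
t=17-18: P4@Q0 runs 1, rem=8, I/O yield, promote→Q0. Q0=[P3,P4] Q1=[P1,P2] Q2=[]
t=18-19: P3@Q0 runs 1, rem=3, I/O yield, promote→Q0. Q0=[P4,P3] Q1=[P1,P2] Q2=[]
t=19-20: P4@Q0 runs 1, rem=7, I/O yield, promote→Q0. Q0=[P3,P4] Q1=[P1,P2] Q2=[]
t=20-21: P3@Q0 runs 1, rem=2, I/O yield, promote→Q0. Q0=[P4,P3] Q1=[P1,P2] Q2=[]
t=21-22: P4@Q0 runs 1, rem=6, I/O yield, promote→Q0. Q0=[P3,P4] Q1=[P1,P2] Q2=[]
t=22-23: P3@Q0 runs 1, rem=1, I/O yield, promote→Q0. Q0=[P4,P3] Q1=[P1,P2] Q2=[]
t=23-24: P4@Q0 runs 1, rem=5, I/O yield, promote→Q0. Q0=[P3,P4] Q1=[P1,P2] Q2=[]
t=24-25: P3@Q0 runs 1, rem=0, completes. Q0=[P4] Q1=[P1,P2] Q2=[]
t=25-26: P4@Q0 runs 1, rem=4, I/O yield, promote→Q0. Q0=[P4] Q1=[P1,P2] Q2=[]
t=26-27: P4@Q0 runs 1, rem=3, I/O yield, promote→Q0. Q0=[P4] Q1=[P1,P2] Q2=[]
t=27-28: P4@Q0 runs 1, rem=2, I/O yield, promote→Q0. Q0=[P4] Q1=[P1,P2] Q2=[]
t=28-29: P4@Q0 runs 1, rem=1, I/O yield, promote→Q0. Q0=[P4] Q1=[P1,P2] Q2=[]
t=29-30: P4@Q0 runs 1, rem=0, completes. Q0=[] Q1=[P1,P2] Q2=[]
t=30-33: P1@Q1 runs 3, rem=2, I/O yield, promote→Q0. Q0=[P1] Q1=[P2] Q2=[]
t=33-35: P1@Q0 runs 2, rem=0, completes. Q0=[] Q1=[P2] Q2=[]
t=35-38: P2@Q1 runs 3, rem=4, I/O yield, promote→Q0. Q0=[P2] Q1=[] Q2=[]
t=38-40: P2@Q0 runs 2, rem=2, quantum used, demote→Q1. Q0=[] Q1=[P2] Q2=[]
t=40-42: P2@Q1 runs 2, rem=0, completes. Q0=[] Q1=[] Q2=[]

Answer: P1(0-2) P2(2-4) P3(4-5) P4(5-6) P3(6-7) P4(7-8) P3(8-9) P4(9-10) P3(10-11) P4(11-12) P3(12-13) P4(13-14) P3(14-15) P4(15-16) P3(16-17) P4(17-18) P3(18-19) P4(19-20) P3(20-21) P4(21-22) P3(22-23) P4(23-24) P3(24-25) P4(25-26) P4(26-27) P4(27-28) P4(28-29) P4(29-30) P1(30-33) P1(33-35) P2(35-38) P2(38-40) P2(40-42)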